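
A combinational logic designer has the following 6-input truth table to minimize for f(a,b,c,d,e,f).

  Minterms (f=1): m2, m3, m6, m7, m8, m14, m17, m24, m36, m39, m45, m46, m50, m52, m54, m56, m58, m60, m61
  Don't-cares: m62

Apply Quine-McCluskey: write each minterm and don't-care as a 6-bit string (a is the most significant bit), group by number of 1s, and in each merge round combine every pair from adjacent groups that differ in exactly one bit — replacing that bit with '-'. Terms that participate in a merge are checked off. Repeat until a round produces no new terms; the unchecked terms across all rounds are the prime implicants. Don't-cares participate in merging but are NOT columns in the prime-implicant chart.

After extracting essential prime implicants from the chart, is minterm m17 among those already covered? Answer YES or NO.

YES

Round 0: 000010✓ 000011✓ 000110✓ 000111✓ 001000✓ 001110✓ 010001 011000✓ 100100✓ 100111✓ 101101✓ 101110✓ 110010✓ 110100✓ 110110✓ 111000✓ 111010✓ 111100✓ 111101✓ 111110✓
Round 1: -00111 -01110 -11000 0-1000 00-110 000-10✓ 000-11✓ 00001-✓ 00011-✓ 1-0100 1-1101 1-1110 11-010✓ 11-100✓ 11-110✓ 110-10✓ 1101-0✓ 111-00✓ 111-10✓ 1110-0✓ 1111-0✓ 11110-
Round 2: 000-1- 11--10 11-1-0 111--0
PIs = {-00111, -01110, -11000, 0-1000, 00-110, 000-1-, 010001, 1-0100, 1-1101, 1-1110, 11--10, 11-1-0, 111--0, 11110-}
Coverage chart:
  m2: 000-1- ←essential
  m3: 000-1- ←essential
  m6: 00-110,000-1-
  m7: -00111,000-1-
  m8: 0-1000 ←essential
  m14: -01110,00-110
  m17: 010001 ←essential
  m24: -11000,0-1000
  m36: 1-0100 ←essential
  m39: -00111 ←essential
  m45: 1-1101 ←essential
  m46: -01110,1-1110
  m50: 11--10 ←essential
  m52: 1-0100,11-1-0
  m54: 11--10,11-1-0
  m56: -11000,111--0
  m58: 11--10,111--0
  m60: 11-1-0,111--0,11110-
  m61: 1-1101,11110-
Essential: -00111, 0-1000, 000-1-, 010001, 1-0100, 1-1101, 11--10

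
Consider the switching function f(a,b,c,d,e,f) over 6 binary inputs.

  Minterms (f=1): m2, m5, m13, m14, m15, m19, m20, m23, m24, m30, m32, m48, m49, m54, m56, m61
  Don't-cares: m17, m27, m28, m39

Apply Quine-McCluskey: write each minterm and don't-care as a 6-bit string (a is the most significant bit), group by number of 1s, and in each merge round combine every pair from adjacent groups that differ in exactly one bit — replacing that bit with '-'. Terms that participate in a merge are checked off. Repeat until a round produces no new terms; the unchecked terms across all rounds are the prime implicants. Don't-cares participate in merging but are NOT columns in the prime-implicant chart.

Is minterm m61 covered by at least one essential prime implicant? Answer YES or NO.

YES

[col 0] 000010, 000101*, 001101*, 001110*, 001111*, 010001*, 010011*, 010100*, 010111*, 011000*, 011011*, 011100*, 011110*, 100000*, 100111, 110000*, 110001*, 110110, 111000*, 111101
[col 1] -10001, -11000, 0-1110, 00-101, 0011-1, 00111-, 01-011, 01-100, 010-11, 0100-1, 011-00, 0111-0, 1-0000, 11-000, 11000-
Prime implicants: -10001, -11000, 0-1110, 00-101, 000010, 0011-1, 00111-, 01-011, 01-100, 010-11, 0100-1, 011-00, 0111-0, 1-0000, 100111, 11-000, 11000-, 110110, 111101
PI chart (minterm → PIs covering it):
  2 | 000010  (sole → essential)
  5 | 00-101  (sole → essential)
  13 | 00-101,0011-1
  14 | 0-1110,00111-
  15 | 0011-1,00111-
  19 | 01-011,010-11,0100-1
  20 | 01-100  (sole → essential)
  23 | 010-11  (sole → essential)
  24 | -11000,011-00
  30 | 0-1110,0111-0
  32 | 1-0000  (sole → essential)
  48 | 1-0000,11-000,11000-
  49 | -10001,11000-
  54 | 110110  (sole → essential)
  56 | -11000,11-000
  61 | 111101  (sole → essential)
Essential prime implicants: 00-101, 000010, 01-100, 010-11, 1-0000, 110110, 111101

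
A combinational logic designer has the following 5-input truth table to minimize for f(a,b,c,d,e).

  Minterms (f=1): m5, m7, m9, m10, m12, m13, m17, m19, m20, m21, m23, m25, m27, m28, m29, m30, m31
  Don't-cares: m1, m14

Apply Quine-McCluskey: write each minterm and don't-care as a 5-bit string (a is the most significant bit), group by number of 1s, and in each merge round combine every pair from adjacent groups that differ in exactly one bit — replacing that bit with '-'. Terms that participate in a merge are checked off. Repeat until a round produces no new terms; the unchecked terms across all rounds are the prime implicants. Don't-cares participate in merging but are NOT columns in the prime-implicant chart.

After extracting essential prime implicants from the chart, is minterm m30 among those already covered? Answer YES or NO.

Round 0: 00001✓ 00101✓ 00111✓ 01001✓ 01010✓ 01100✓ 01101✓ 01110✓ 10001✓ 10011✓ 10100✓ 10101✓ 10111✓ 11001✓ 11011✓ 11100✓ 11101✓ 11110✓ 11111✓
Round 1: -0001✓ -0101✓ -0111✓ -1001✓ -1100✓ -1101✓ -1110✓ 0-001✓ 0-101✓ 00-01✓ 001-1✓ 01-01✓ 01-10 011-0✓ 0110-✓ 1-001✓ 1-011✓ 1-100✓ 1-101✓ 1-111✓ 10-01✓ 10-11✓ 100-1✓ 101-1✓ 1010-✓ 11-01✓ 11-11✓ 110-1✓ 111-0✓ 111-1✓ 1110-✓ 1111-✓
Round 2: --001✓ --101✓ -0-01✓ -01-1 -1-01✓ -11-0 -110- 0--01✓ 1--01✓ 1--11✓ 1-0-1✓ 1-1-1✓ 1-10- 10--1✓ 11--1✓ 111--
Round 3: ---01 1---1
PIs = {---01, -01-1, -11-0, -110-, 01-10, 1---1, 1-10-, 111--}
Coverage chart:
  m5: ---01,-01-1
  m7: -01-1 ←essential
  m9: ---01 ←essential
  m10: 01-10 ←essential
  m12: -11-0,-110-
  m13: ---01,-110-
  m17: ---01,1---1
  m19: 1---1 ←essential
  m20: 1-10- ←essential
  m21: ---01,-01-1,1---1,1-10-
  m23: -01-1,1---1
  m25: ---01,1---1
  m27: 1---1 ←essential
  m28: -11-0,-110-,1-10-,111--
  m29: ---01,-110-,1---1,1-10-,111--
  m30: -11-0,111--
  m31: 1---1,111--
Essential: ---01, -01-1, 01-10, 1---1, 1-10-

NO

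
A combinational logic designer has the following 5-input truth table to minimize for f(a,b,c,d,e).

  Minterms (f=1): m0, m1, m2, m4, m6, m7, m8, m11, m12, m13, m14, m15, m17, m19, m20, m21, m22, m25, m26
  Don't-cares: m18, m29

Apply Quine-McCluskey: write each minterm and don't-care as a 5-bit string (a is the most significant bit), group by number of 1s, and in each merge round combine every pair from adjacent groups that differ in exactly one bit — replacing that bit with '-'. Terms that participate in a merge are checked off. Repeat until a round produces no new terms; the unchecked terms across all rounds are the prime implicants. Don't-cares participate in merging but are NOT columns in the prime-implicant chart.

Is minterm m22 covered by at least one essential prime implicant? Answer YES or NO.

[col 0] 00000*, 00001*, 00010*, 00100*, 00110*, 00111*, 01000*, 01011*, 01100*, 01101*, 01110*, 01111*, 10001*, 10010*, 10011*, 10100*, 10101*, 10110*, 11001*, 11010*, 11101*
[col 1] -0001, -0010*, -0100*, -0110*, -1101, 0-000*, 0-100*, 0-110*, 0-111*, 00-00*, 00-10*, 000-0*, 0000-, 001-0*, 0011-*, 01-00*, 01-11, 011-0*, 011-1*, 0110-*, 0111-*, 1-001*, 1-010, 1-101*, 10-01*, 10-10*, 100-1, 1001-, 101-0*, 1010-, 11-01*
[col 2] -0-10, -01-0, 0--00, 0-1-0, 0-11-, 00--0, 011--, 1--01
Prime implicants: -0-10, -0001, -01-0, -1101, 0--00, 0-1-0, 0-11-, 00--0, 0000-, 01-11, 011--, 1--01, 1-010, 100-1, 1001-, 1010-
PI chart (minterm → PIs covering it):
  0 | 0--00,00--0,0000-
  1 | -0001,0000-
  2 | -0-10,00--0
  4 | -01-0,0--00,0-1-0,00--0
  6 | -0-10,-01-0,0-1-0,0-11-,00--0
  7 | 0-11-  (sole → essential)
  8 | 0--00  (sole → essential)
  11 | 01-11  (sole → essential)
  12 | 0--00,0-1-0,011--
  13 | -1101,011--
  14 | 0-1-0,0-11-,011--
  15 | 0-11-,01-11,011--
  17 | -0001,1--01,100-1
  19 | 100-1,1001-
  20 | -01-0,1010-
  21 | 1--01,1010-
  22 | -0-10,-01-0
  25 | 1--01  (sole → essential)
  26 | 1-010  (sole → essential)
Essential prime implicants: 0--00, 0-11-, 01-11, 1--01, 1-010

NO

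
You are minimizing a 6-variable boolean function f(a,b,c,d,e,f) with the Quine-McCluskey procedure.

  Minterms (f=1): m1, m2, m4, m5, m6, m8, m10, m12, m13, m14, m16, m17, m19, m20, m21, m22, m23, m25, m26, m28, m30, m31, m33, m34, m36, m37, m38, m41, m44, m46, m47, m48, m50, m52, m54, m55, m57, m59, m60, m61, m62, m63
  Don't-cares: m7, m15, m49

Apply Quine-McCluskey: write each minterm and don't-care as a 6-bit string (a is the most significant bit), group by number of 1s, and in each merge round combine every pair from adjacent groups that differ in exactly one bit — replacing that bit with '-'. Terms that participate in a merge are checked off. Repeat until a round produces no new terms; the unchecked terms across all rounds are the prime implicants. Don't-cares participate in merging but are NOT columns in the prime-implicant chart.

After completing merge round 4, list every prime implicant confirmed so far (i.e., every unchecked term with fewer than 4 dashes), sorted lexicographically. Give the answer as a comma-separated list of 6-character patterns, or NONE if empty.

--0001, --111-, -00-01, -00-10, -0010-, -1-001, -1-11-, -10-00, -1000-, 0--11-, 0-0-01, 0-01--, 0-1-10, 00--10, 00-1--, 001--0, 010--1, 010-0-, 1--001, 1-0-10, 110--0, 111--1, 1111--

size-2^0 implicants → 000001(✓)  000010(✓)  000100(✓)  000101(✓)  000110(✓)  000111(✓)  001000(✓)  001010(✓)  001100(✓)  001101(✓)  001110(✓)  001111(✓)  010000(✓)  010001(✓)  010011(✓)  010100(✓)  010101(✓)  010110(✓)  010111(✓)  011001(✓)  011010(✓)  011100(✓)  011110(✓)  011111(✓)  100001(✓)  100010(✓)  100100(✓)  100101(✓)  100110(✓)  101001(✓)  101100(✓)  101110(✓)  101111(✓)  110000(✓)  110001(✓)  110010(✓)  110100(✓)  110110(✓)  110111(✓)  111001(✓)  111011(✓)  111100(✓)  111101(✓)  111110(✓)  111111(✓)
size-2^1 implicants → -00001(✓)  -00010(✓)  -00100(✓)  -00101(✓)  -00110(✓)  -01100(✓)  -01110(✓)  -01111(✓)  -10000(✓)  -10001(✓)  -10100(✓)  -10110(✓)  -10111(✓)  -11001(✓)  -11100(✓)  -11110(✓)  -11111(✓)  0-0001(✓)  0-0100(✓)  0-0101(✓)  0-0110(✓)  0-0111(✓)  0-1010(✓)  0-1100(✓)  0-1110(✓)  0-1111(✓)  00-010(✓)  00-100(✓)  00-101(✓)  00-110(✓)  00-111(✓)  000-01(✓)  000-10(✓)  0001-0(✓)  0001-1(✓)  00010-(✓)  00011-(✓)  001-00(✓)  001-10(✓)  0010-0(✓)  0011-0(✓)  0011-1(✓)  00110-(✓)  00111-(✓)  01-001(✓)  01-100(✓)  01-110(✓)  01-111(✓)  010-00(✓)  010-01(✓)  010-11(✓)  0100-1(✓)  01000-(✓)  0101-0(✓)  0101-1(✓)  01010-(✓)  01011-(✓)  011-10(✓)  0111-0(✓)  01111-(✓)  1-0001(✓)  1-0010(✓)  1-0100(✓)  1-0110(✓)  1-1001(✓)  1-1100(✓)  1-1110(✓)  1-1111(✓)  10-001(✓)  10-100(✓)  10-110(✓)  100-01(✓)  100-10(✓)  1001-0(✓)  10010-(✓)  1011-0(✓)  10111-(✓)  11-001(✓)  11-100(✓)  11-110(✓)  11-111(✓)  110-00(✓)  110-10(✓)  1100-0(✓)  11000-(✓)  1101-0(✓)  11011-(✓)  111-01(✓)  111-11(✓)  1110-1(✓)  1111-0(✓)  1111-1(✓)  11110-(✓)  11111-(✓)
size-2^2 implicants → --0001  --0100(✓)  --0110(✓)  --1100(✓)  --1110(✓)  --1111(✓)  -0-100(✓)  -0-110(✓)  -00-01  -00-10  -001-0(✓)  -0010-  -011-0(✓)  -0111-(✓)  -1-001  -1-100(✓)  -1-110(✓)  -1-111(✓)  -10-00  -1000-  -101-0(✓)  -1011-(✓)  -111-0(✓)  -1111-(✓)  0--100(✓)  0--110(✓)  0--111(✓)  0-0-01  0-01-0(✓)  0-01-1(✓)  0-010-(✓)  0-011-(✓)  0-1-10  0-11-0(✓)  0-111-(✓)  00--10  00-1-0(✓)  00-1-1(✓)  00-10-(✓)  00-11-(✓)  0001--(✓)  001--0  0011--(✓)  01-1-0(✓)  01-11-(✓)  010--1  010-0-  0101--(✓)  1--001  1--100(✓)  1--110(✓)  1-0-10  1-01-0(✓)  1-11-0(✓)  1-111-(✓)  10-1-0(✓)  11-1-0(✓)  11-11-(✓)  110--0  111--1  1111--
size-2^3 implicants → ---100(✓)  ---110(✓)  --01-0(✓)  --11-0(✓)  --111-  -0-1-0(✓)  -1-1-0(✓)  -1-11-  0--1-0(✓)  0--11-  0-01--  00-1--  1--1-0(✓)
size-2^4 implicants → ---1-0
Unchecked terms (primes): ---1-0, --0001, --111-, -00-01, -00-10, -0010-, -1-001, -1-11-, -10-00, -1000-, 0--11-, 0-0-01, 0-01--, 0-1-10, 00--10, 00-1--, 001--0, 010--1, 010-0-, 1--001, 1-0-10, 110--0, 111--1, 1111--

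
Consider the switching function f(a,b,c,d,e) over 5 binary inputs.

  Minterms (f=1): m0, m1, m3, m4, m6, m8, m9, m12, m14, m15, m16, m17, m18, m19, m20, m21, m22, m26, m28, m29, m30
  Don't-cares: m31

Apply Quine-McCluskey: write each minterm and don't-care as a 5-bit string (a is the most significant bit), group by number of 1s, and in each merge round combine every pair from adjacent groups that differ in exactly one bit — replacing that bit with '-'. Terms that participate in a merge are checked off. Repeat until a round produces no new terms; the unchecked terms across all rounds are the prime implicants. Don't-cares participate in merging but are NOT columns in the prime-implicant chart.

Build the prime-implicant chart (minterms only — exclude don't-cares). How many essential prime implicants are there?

[col 0] 00000*, 00001*, 00011*, 00100*, 00110*, 01000*, 01001*, 01100*, 01110*, 01111*, 10000*, 10001*, 10010*, 10011*, 10100*, 10101*, 10110*, 11010*, 11100*, 11101*, 11110*, 11111*
[col 1] -0000*, -0001*, -0011*, -0100*, -0110*, -1100*, -1110*, -1111*, 0-000*, 0-001*, 0-100*, 0-110*, 00-00*, 000-1*, 0000-*, 001-0*, 01-00*, 0100-*, 011-0*, 0111-*, 1-010*, 1-100*, 1-101*, 1-110*, 10-00*, 10-01*, 10-10*, 100-0*, 100-1*, 1000-*, 1001-*, 101-0*, 1010-*, 11-10*, 111-0*, 111-1*, 1110-*, 1111-*
[col 2] --100*, --110*, -0-00, -00-1, -000-, -01-0*, -11-0*, -111-, 0--00, 0-00-, 0-1-0*, 1--10, 1-1-0*, 1-10-, 10--0, 10-0-, 100--, 111--
[col 3] --1-0
Prime implicants: --1-0, -0-00, -00-1, -000-, -111-, 0--00, 0-00-, 1--10, 1-10-, 10--0, 10-0-, 100--, 111--
PI chart (minterm → PIs covering it):
  0 | -0-00,-000-,0--00,0-00-
  1 | -00-1,-000-,0-00-
  3 | -00-1  (sole → essential)
  4 | --1-0,-0-00,0--00
  6 | --1-0  (sole → essential)
  8 | 0--00,0-00-
  9 | 0-00-  (sole → essential)
  12 | --1-0,0--00
  14 | --1-0,-111-
  15 | -111-  (sole → essential)
  16 | -0-00,-000-,10--0,10-0-,100--
  17 | -00-1,-000-,10-0-,100--
  18 | 1--10,10--0,100--
  19 | -00-1,100--
  20 | --1-0,-0-00,1-10-,10--0,10-0-
  21 | 1-10-,10-0-
  22 | --1-0,1--10,10--0
  26 | 1--10  (sole → essential)
  28 | --1-0,1-10-,111--
  29 | 1-10-,111--
  30 | --1-0,-111-,1--10,111--
Essential prime implicants: --1-0, -00-1, -111-, 0-00-, 1--10

5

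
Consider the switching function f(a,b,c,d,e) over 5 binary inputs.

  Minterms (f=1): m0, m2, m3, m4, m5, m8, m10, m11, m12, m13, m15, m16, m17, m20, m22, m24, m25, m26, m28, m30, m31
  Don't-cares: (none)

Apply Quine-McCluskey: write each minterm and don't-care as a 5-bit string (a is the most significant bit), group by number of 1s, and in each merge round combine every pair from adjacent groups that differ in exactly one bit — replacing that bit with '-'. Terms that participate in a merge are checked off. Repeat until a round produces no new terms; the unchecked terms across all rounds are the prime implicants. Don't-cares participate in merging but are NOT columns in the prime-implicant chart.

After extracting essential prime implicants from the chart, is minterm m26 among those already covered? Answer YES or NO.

NO

[col 0] 00000*, 00010*, 00011*, 00100*, 00101*, 01000*, 01010*, 01011*, 01100*, 01101*, 01111*, 10000*, 10001*, 10100*, 10110*, 11000*, 11001*, 11010*, 11100*, 11110*, 11111*
[col 1] -0000*, -0100*, -1000*, -1010*, -1100*, -1111, 0-000*, 0-010*, 0-011*, 0-100*, 0-101*, 00-00*, 000-0*, 0001-*, 0010-*, 01-00*, 01-11, 010-0*, 0101-*, 011-1, 0110-*, 1-000*, 1-001*, 1-100*, 1-110*, 10-00*, 1000-*, 101-0*, 11-00*, 11-10*, 110-0*, 1100-*, 111-0*, 1111-
[col 2] --000*, --100*, -0-00*, -1-00*, -10-0, 0--00*, 0-0-0, 0-01-, 0-10-, 1--00*, 1-00-, 1-1-0, 11--0
[col 3] ---00
Prime implicants: ---00, -10-0, -1111, 0-0-0, 0-01-, 0-10-, 01-11, 011-1, 1-00-, 1-1-0, 11--0, 1111-
PI chart (minterm → PIs covering it):
  0 | ---00,0-0-0
  2 | 0-0-0,0-01-
  3 | 0-01-  (sole → essential)
  4 | ---00,0-10-
  5 | 0-10-  (sole → essential)
  8 | ---00,-10-0,0-0-0
  10 | -10-0,0-0-0,0-01-
  11 | 0-01-,01-11
  12 | ---00,0-10-
  13 | 0-10-,011-1
  15 | -1111,01-11,011-1
  16 | ---00,1-00-
  17 | 1-00-  (sole → essential)
  20 | ---00,1-1-0
  22 | 1-1-0  (sole → essential)
  24 | ---00,-10-0,1-00-,11--0
  25 | 1-00-  (sole → essential)
  26 | -10-0,11--0
  28 | ---00,1-1-0,11--0
  30 | 1-1-0,11--0,1111-
  31 | -1111,1111-
Essential prime implicants: 0-01-, 0-10-, 1-00-, 1-1-0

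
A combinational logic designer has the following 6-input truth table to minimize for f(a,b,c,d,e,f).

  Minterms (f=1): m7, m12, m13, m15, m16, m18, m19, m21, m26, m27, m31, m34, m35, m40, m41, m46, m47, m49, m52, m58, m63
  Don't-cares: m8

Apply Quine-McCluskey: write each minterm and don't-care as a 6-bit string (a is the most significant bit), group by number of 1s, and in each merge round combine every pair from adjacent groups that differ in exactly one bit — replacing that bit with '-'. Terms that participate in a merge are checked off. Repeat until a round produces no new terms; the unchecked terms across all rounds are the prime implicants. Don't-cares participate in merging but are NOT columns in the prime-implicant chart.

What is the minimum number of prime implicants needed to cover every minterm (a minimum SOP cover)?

[col 0] 000111*, 001000*, 001100*, 001101*, 001111*, 010000*, 010010*, 010011*, 010101, 011010*, 011011*, 011111*, 100010*, 100011*, 101000*, 101001*, 101110*, 101111*, 110001, 110100, 111010*, 111111*
[col 1] -01000, -01111*, -11010, -11111*, 0-1111*, 00-111, 001-00, 0011-1, 00110-, 01-010*, 01-011*, 0100-0, 01001-*, 011-11, 01101-*, 1-1111*, 10001-, 10100-, 10111-
[col 2] --1111, 01-01-
Prime implicants: --1111, -01000, -11010, 00-111, 001-00, 0011-1, 00110-, 01-01-, 0100-0, 010101, 011-11, 10001-, 10100-, 10111-, 110001, 110100
PI chart (minterm → PIs covering it):
  7 | 00-111  (sole → essential)
  12 | 001-00,00110-
  13 | 0011-1,00110-
  15 | --1111,00-111,0011-1
  16 | 0100-0  (sole → essential)
  18 | 01-01-,0100-0
  19 | 01-01-  (sole → essential)
  21 | 010101  (sole → essential)
  26 | -11010,01-01-
  27 | 01-01-,011-11
  31 | --1111,011-11
  34 | 10001-  (sole → essential)
  35 | 10001-  (sole → essential)
  40 | -01000,10100-
  41 | 10100-  (sole → essential)
  46 | 10111-  (sole → essential)
  47 | --1111,10111-
  49 | 110001  (sole → essential)
  52 | 110100  (sole → essential)
  58 | -11010  (sole → essential)
  63 | --1111  (sole → essential)
Essential prime implicants: --1111, -11010, 00-111, 01-01-, 0100-0, 010101, 10001-, 10100-, 10111-, 110001, 110100
Petrick residual → 00110-
Minimum SOP uses 12 PIs: cdef + bcd'ef' + a'b'def + a'b'cde' + a'bd'e + a'bc'd'f' + a'bc'de'f + ab'c'd'e + ab'cd'e' + ab'cde + abc'd'e'f + abc'de'f'

12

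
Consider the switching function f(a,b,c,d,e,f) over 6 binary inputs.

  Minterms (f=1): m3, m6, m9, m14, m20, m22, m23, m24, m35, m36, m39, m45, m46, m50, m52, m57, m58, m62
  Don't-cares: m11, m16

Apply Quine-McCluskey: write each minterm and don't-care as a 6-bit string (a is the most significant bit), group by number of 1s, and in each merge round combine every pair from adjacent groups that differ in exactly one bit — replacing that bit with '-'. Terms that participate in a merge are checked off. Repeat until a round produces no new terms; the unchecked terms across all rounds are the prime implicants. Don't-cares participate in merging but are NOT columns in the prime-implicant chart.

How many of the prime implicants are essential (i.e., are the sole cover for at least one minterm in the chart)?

[col 0] 000011*, 000110*, 001001*, 001011*, 001110*, 010000*, 010100*, 010110*, 010111*, 011000*, 100011*, 100100*, 100111*, 101101, 101110*, 110010*, 110100*, 111001, 111010*, 111110*
[col 1] -00011, -01110, -10100, 0-0110, 00-011, 00-110, 0010-1, 01-000, 010-00, 0101-0, 01011-, 1-0100, 1-1110, 100-11, 11-010, 111-10
Prime implicants: -00011, -01110, -10100, 0-0110, 00-011, 00-110, 0010-1, 01-000, 010-00, 0101-0, 01011-, 1-0100, 1-1110, 100-11, 101101, 11-010, 111-10, 111001
PI chart (minterm → PIs covering it):
  3 | -00011,00-011
  6 | 0-0110,00-110
  9 | 0010-1  (sole → essential)
  14 | -01110,00-110
  20 | -10100,010-00,0101-0
  22 | 0-0110,0101-0,01011-
  23 | 01011-  (sole → essential)
  24 | 01-000  (sole → essential)
  35 | -00011,100-11
  36 | 1-0100  (sole → essential)
  39 | 100-11  (sole → essential)
  45 | 101101  (sole → essential)
  46 | -01110,1-1110
  50 | 11-010  (sole → essential)
  52 | -10100,1-0100
  57 | 111001  (sole → essential)
  58 | 11-010,111-10
  62 | 1-1110,111-10
Essential prime implicants: 0010-1, 01-000, 01011-, 1-0100, 100-11, 101101, 11-010, 111001

8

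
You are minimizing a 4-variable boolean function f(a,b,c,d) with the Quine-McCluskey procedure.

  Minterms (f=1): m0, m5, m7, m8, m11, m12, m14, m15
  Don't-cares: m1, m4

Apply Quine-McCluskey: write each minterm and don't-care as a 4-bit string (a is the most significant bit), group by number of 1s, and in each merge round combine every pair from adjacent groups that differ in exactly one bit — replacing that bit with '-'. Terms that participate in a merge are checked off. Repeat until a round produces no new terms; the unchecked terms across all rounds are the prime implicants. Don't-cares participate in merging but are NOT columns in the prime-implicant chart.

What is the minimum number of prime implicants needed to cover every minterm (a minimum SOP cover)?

[col 0] 0000*, 0001*, 0100*, 0101*, 0111*, 1000*, 1011*, 1100*, 1110*, 1111*
[col 1] -000*, -100*, -111, 0-00*, 0-01*, 000-*, 01-1, 010-*, 1-00*, 1-11, 11-0, 111-
[col 2] --00, 0-0-
Prime implicants: --00, -111, 0-0-, 01-1, 1-11, 11-0, 111-
PI chart (minterm → PIs covering it):
  0 | --00,0-0-
  5 | 0-0-,01-1
  7 | -111,01-1
  8 | --00  (sole → essential)
  11 | 1-11  (sole → essential)
  12 | --00,11-0
  14 | 11-0,111-
  15 | -111,1-11,111-
Essential prime implicants: --00, 1-11
Petrick residual → 01-1, 11-0
Minimum SOP uses 4 PIs: c'd' + a'bd + acd + abd'

4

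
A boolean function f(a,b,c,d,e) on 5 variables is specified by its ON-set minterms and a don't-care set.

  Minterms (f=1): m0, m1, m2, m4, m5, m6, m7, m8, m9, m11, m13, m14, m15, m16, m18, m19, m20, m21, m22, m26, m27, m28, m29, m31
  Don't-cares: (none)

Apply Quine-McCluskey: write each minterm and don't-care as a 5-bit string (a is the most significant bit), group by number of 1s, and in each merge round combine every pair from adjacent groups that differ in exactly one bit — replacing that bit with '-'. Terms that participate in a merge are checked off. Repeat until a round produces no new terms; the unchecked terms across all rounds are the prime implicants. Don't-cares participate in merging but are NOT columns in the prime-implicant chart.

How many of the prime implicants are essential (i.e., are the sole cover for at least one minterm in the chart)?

5

Round 0: 00000✓ 00001✓ 00010✓ 00100✓ 00101✓ 00110✓ 00111✓ 01000✓ 01001✓ 01011✓ 01101✓ 01110✓ 01111✓ 10000✓ 10010✓ 10011✓ 10100✓ 10101✓ 10110✓ 11010✓ 11011✓ 11100✓ 11101✓ 11111✓
Round 1: -0000✓ -0010✓ -0100✓ -0101✓ -0110✓ -1011✓ -1101✓ -1111✓ 0-000✓ 0-001✓ 0-101✓ 0-110✓ 0-111✓ 00-00✓ 00-01✓ 00-10✓ 000-0✓ 0000-✓ 001-0✓ 001-1✓ 0010-✓ 0011-✓ 01-01✓ 01-11✓ 010-1✓ 0100-✓ 011-1✓ 0111-✓ 1-010✓ 1-011✓ 1-100✓ 1-101✓ 10-00✓ 10-10✓ 100-0✓ 1001-✓ 101-0✓ 1010-✓ 11-11✓ 1101-✓ 111-1✓ 1110-✓
Round 2: --101 -0-00✓ -0-10✓ -00-0✓ -01-0✓ -010- -1-11 -11-1 0--01 0-00- 0-1-1 0-11- 00--0✓ 00-0- 001-- 01--1 1-01- 1-10- 10--0✓
Round 3: -0--0
PIs = {--101, -0--0, -010-, -1-11, -11-1, 0--01, 0-00-, 0-1-1, 0-11-, 00-0-, 001--, 01--1, 1-01-, 1-10-}
Coverage chart:
  m0: -0--0,0-00-,00-0-
  m1: 0--01,0-00-,00-0-
  m2: -0--0 ←essential
  m4: -0--0,-010-,00-0-,001--
  m5: --101,-010-,0--01,0-1-1,00-0-,001--
  m6: -0--0,0-11-,001--
  m7: 0-1-1,0-11-,001--
  m8: 0-00- ←essential
  m9: 0--01,0-00-,01--1
  m11: -1-11,01--1
  m13: --101,-11-1,0--01,0-1-1,01--1
  m14: 0-11- ←essential
  m15: -1-11,-11-1,0-1-1,0-11-,01--1
  m16: -0--0 ←essential
  m18: -0--0,1-01-
  m19: 1-01- ←essential
  m20: -0--0,-010-,1-10-
  m21: --101,-010-,1-10-
  m22: -0--0 ←essential
  m26: 1-01- ←essential
  m27: -1-11,1-01-
  m28: 1-10- ←essential
  m29: --101,-11-1,1-10-
  m31: -1-11,-11-1
Essential: -0--0, 0-00-, 0-11-, 1-01-, 1-10-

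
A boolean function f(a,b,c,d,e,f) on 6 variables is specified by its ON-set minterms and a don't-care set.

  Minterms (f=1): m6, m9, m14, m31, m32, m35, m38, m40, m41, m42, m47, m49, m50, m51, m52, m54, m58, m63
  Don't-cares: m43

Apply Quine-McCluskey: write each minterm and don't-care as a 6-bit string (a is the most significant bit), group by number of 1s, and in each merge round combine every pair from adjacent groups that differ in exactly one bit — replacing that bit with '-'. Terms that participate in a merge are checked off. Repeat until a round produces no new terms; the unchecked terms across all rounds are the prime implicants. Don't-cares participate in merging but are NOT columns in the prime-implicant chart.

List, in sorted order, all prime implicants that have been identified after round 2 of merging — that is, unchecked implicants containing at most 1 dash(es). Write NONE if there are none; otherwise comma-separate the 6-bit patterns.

[col 0] 000110*, 001001*, 001110*, 011111*, 100000*, 100011*, 100110*, 101000*, 101001*, 101010*, 101011*, 101111*, 110001*, 110010*, 110011*, 110100*, 110110*, 111010*, 111111*
[col 1] -00110, -01001, -11111, 00-110, 1-0011, 1-0110, 1-1010, 1-1111, 10-000, 10-011, 101-11, 1010-0*, 1010-1*, 10100-*, 10101-*, 11-010, 110-10, 1100-1, 11001-, 1101-0
[col 2] 1010--
Prime implicants: -00110, -01001, -11111, 00-110, 1-0011, 1-0110, 1-1010, 1-1111, 10-000, 10-011, 101-11, 1010--, 11-010, 110-10, 1100-1, 11001-, 1101-0

-00110, -01001, -11111, 00-110, 1-0011, 1-0110, 1-1010, 1-1111, 10-000, 10-011, 101-11, 11-010, 110-10, 1100-1, 11001-, 1101-0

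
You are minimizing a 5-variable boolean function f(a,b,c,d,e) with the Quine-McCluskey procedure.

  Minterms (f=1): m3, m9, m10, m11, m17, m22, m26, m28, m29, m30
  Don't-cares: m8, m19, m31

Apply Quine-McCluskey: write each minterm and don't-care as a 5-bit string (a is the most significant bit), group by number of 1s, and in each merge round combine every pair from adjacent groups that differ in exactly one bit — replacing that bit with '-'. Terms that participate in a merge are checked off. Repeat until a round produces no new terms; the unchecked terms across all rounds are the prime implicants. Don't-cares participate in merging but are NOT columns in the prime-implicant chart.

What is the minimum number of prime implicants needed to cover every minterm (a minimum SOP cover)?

Round 0: 00011✓ 01000✓ 01001✓ 01010✓ 01011✓ 10001✓ 10011✓ 10110✓ 11010✓ 11100✓ 11101✓ 11110✓ 11111✓
Round 1: -0011 -1010 0-011 010-0✓ 010-1✓ 0100-✓ 0101-✓ 1-110 100-1 11-10 111-0✓ 111-1✓ 1110-✓ 1111-✓
Round 2: 010-- 111--
PIs = {-0011, -1010, 0-011, 010--, 1-110, 100-1, 11-10, 111--}
Coverage chart:
  m3: -0011,0-011
  m9: 010-- ←essential
  m10: -1010,010--
  m11: 0-011,010--
  m17: 100-1 ←essential
  m22: 1-110 ←essential
  m26: -1010,11-10
  m28: 111-- ←essential
  m29: 111-- ←essential
  m30: 1-110,11-10,111--
Essential: 010--, 1-110, 100-1, 111--
Petrick residual → -0011, -1010
Min cover (6 terms): b'c'de + bc'de' + a'bc' + acde' + ab'c'e + abc

6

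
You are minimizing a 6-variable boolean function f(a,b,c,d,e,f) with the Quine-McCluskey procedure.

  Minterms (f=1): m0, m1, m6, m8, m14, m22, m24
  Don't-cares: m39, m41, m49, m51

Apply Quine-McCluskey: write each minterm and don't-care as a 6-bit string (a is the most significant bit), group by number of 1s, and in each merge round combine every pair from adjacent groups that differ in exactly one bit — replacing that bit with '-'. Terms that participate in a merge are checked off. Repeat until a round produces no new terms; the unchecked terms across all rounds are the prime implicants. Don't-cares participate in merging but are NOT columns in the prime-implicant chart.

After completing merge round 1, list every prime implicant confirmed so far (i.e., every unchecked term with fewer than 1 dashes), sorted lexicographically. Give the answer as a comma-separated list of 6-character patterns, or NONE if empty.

100111, 101001

[col 0] 000000*, 000001*, 000110*, 001000*, 001110*, 010110*, 011000*, 100111, 101001, 110001*, 110011*
[col 1] 0-0110, 0-1000, 00-000, 00-110, 00000-, 1100-1
Prime implicants: 0-0110, 0-1000, 00-000, 00-110, 00000-, 100111, 101001, 1100-1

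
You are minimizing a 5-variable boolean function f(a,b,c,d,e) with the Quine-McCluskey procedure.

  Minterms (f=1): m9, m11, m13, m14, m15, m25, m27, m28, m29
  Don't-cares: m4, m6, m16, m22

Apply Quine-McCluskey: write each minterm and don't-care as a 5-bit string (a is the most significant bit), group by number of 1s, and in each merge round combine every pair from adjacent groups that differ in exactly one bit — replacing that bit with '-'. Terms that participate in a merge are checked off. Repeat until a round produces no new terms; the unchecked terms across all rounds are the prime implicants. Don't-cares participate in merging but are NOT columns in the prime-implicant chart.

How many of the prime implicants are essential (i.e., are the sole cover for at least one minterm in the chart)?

2

[col 0] 00100*, 00110*, 01001*, 01011*, 01101*, 01110*, 01111*, 10000, 10110*, 11001*, 11011*, 11100*, 11101*
[col 1] -0110, -1001*, -1011*, -1101*, 0-110, 001-0, 01-01*, 01-11*, 010-1*, 011-1*, 0111-, 11-01*, 110-1*, 1110-
[col 2] -1-01, -10-1, 01--1
Prime implicants: -0110, -1-01, -10-1, 0-110, 001-0, 01--1, 0111-, 10000, 1110-
PI chart (minterm → PIs covering it):
  9 | -1-01,-10-1,01--1
  11 | -10-1,01--1
  13 | -1-01,01--1
  14 | 0-110,0111-
  15 | 01--1,0111-
  25 | -1-01,-10-1
  27 | -10-1  (sole → essential)
  28 | 1110-  (sole → essential)
  29 | -1-01,1110-
Essential prime implicants: -10-1, 1110-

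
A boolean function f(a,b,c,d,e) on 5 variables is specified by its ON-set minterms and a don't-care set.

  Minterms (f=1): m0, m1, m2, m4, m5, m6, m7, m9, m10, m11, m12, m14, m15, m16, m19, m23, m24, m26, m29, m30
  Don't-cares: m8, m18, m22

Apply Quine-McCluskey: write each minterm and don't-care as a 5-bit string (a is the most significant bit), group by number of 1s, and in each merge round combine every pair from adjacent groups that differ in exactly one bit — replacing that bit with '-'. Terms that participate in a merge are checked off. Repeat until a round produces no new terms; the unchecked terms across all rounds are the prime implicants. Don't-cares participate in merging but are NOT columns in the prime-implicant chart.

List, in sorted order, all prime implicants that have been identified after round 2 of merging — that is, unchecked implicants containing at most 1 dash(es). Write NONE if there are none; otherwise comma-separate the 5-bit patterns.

11101

Round 0: 00000✓ 00001✓ 00010✓ 00100✓ 00101✓ 00110✓ 00111✓ 01000✓ 01001✓ 01010✓ 01011✓ 01100✓ 01110✓ 01111✓ 10000✓ 10010✓ 10011✓ 10110✓ 10111✓ 11000✓ 11010✓ 11101 11110✓
Round 1: -0000✓ -0010✓ -0110✓ -0111✓ -1000✓ -1010✓ -1110✓ 0-000✓ 0-001✓ 0-010✓ 0-100✓ 0-110✓ 0-111✓ 00-00✓ 00-01✓ 00-10✓ 000-0✓ 0000-✓ 001-0✓ 001-1✓ 0010-✓ 0011-✓ 01-00✓ 01-10✓ 01-11✓ 010-0✓ 010-1✓ 0100-✓ 0101-✓ 011-0✓ 0111-✓ 1-000✓ 1-010✓ 1-110✓ 10-10✓ 10-11✓ 100-0✓ 1001-✓ 1011-✓ 11-10✓ 110-0✓
Round 2: --000✓ --010✓ --110✓ -0-10✓ -00-0✓ -011- -1-10✓ -10-0✓ 0--00✓ 0--10✓ 0-0-0✓ 0-00- 0-1-0✓ 0-11- 00--0✓ 00-0- 001-- 01--0✓ 01-1- 010-- 1--10✓ 1-0-0✓ 10-1-
Round 3: ---10 --0-0 0---0
PIs = {---10, --0-0, -011-, 0---0, 0-00-, 0-11-, 00-0-, 001--, 01-1-, 010--, 10-1-, 11101}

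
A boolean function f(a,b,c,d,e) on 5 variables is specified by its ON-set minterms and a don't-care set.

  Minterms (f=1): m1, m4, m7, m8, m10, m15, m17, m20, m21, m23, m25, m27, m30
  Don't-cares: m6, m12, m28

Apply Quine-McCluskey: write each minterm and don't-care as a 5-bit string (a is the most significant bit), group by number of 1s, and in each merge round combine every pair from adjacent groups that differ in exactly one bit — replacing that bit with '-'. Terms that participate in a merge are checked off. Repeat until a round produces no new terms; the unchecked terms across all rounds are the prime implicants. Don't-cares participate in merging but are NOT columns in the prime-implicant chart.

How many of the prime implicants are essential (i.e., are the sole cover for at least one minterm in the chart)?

5

Round 0: 00001✓ 00100✓ 00110✓ 00111✓ 01000✓ 01010✓ 01100✓ 01111✓ 10001✓ 10100✓ 10101✓ 10111✓ 11001✓ 11011✓ 11100✓ 11110✓
Round 1: -0001 -0100✓ -0111 -1100✓ 0-100✓ 0-111 001-0 0011- 01-00 010-0 1-001 1-100✓ 10-01 101-1 1010- 110-1 111-0
Round 2: --100
PIs = {--100, -0001, -0111, 0-111, 001-0, 0011-, 01-00, 010-0, 1-001, 10-01, 101-1, 1010-, 110-1, 111-0}
Coverage chart:
  m1: -0001 ←essential
  m4: --100,001-0
  m7: -0111,0-111,0011-
  m8: 01-00,010-0
  m10: 010-0 ←essential
  m15: 0-111 ←essential
  m17: -0001,1-001,10-01
  m20: --100,1010-
  m21: 10-01,101-1,1010-
  m23: -0111,101-1
  m25: 1-001,110-1
  m27: 110-1 ←essential
  m30: 111-0 ←essential
Essential: -0001, 0-111, 010-0, 110-1, 111-0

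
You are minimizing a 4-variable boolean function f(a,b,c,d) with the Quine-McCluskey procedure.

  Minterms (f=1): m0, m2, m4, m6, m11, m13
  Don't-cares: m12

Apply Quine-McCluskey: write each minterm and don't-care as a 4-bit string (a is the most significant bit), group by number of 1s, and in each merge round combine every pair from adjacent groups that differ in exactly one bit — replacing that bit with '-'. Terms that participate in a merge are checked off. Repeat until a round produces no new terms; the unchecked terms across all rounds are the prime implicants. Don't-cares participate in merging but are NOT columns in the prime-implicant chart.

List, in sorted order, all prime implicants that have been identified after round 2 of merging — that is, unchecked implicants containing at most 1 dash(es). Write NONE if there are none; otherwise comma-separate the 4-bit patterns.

Round 0: 0000✓ 0010✓ 0100✓ 0110✓ 1011 1100✓ 1101✓
Round 1: -100 0-00✓ 0-10✓ 00-0✓ 01-0✓ 110-
Round 2: 0--0
PIs = {-100, 0--0, 1011, 110-}

-100, 1011, 110-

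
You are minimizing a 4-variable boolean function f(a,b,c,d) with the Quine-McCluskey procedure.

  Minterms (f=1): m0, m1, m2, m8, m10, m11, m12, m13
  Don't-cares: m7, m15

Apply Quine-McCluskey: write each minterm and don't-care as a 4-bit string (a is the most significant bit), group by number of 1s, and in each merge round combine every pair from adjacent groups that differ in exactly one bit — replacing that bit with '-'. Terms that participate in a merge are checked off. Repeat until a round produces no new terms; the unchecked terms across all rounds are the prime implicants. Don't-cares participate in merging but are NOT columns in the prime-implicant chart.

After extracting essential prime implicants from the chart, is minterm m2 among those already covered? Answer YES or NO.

YES

Round 0: 0000✓ 0001✓ 0010✓ 0111✓ 1000✓ 1010✓ 1011✓ 1100✓ 1101✓ 1111✓
Round 1: -000✓ -010✓ -111 00-0✓ 000- 1-00 1-11 10-0✓ 101- 11-1 110-
Round 2: -0-0
PIs = {-0-0, -111, 000-, 1-00, 1-11, 101-, 11-1, 110-}
Coverage chart:
  m0: -0-0,000-
  m1: 000- ←essential
  m2: -0-0 ←essential
  m8: -0-0,1-00
  m10: -0-0,101-
  m11: 1-11,101-
  m12: 1-00,110-
  m13: 11-1,110-
Essential: -0-0, 000-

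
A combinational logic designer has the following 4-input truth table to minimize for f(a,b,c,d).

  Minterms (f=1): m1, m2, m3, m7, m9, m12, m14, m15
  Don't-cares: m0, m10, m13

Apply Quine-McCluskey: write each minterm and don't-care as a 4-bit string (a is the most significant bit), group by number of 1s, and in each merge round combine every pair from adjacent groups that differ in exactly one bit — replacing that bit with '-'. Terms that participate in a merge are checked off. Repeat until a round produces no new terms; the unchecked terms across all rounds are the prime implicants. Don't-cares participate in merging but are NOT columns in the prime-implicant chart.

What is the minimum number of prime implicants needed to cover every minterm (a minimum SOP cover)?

4

Round 0: 0000✓ 0001✓ 0010✓ 0011✓ 0111✓ 1001✓ 1010✓ 1100✓ 1101✓ 1110✓ 1111✓
Round 1: -001 -010 -111 0-11 00-0✓ 00-1✓ 000-✓ 001-✓ 1-01 1-10 11-0✓ 11-1✓ 110-✓ 111-✓
Round 2: 00-- 11--
PIs = {-001, -010, -111, 0-11, 00--, 1-01, 1-10, 11--}
Coverage chart:
  m1: -001,00--
  m2: -010,00--
  m3: 0-11,00--
  m7: -111,0-11
  m9: -001,1-01
  m12: 11-- ←essential
  m14: 1-10,11--
  m15: -111,11--
Essential: 11--
Petrick residual → -001, -010, 0-11
Min cover (4 terms): b'c'd + b'cd' + a'cd + ab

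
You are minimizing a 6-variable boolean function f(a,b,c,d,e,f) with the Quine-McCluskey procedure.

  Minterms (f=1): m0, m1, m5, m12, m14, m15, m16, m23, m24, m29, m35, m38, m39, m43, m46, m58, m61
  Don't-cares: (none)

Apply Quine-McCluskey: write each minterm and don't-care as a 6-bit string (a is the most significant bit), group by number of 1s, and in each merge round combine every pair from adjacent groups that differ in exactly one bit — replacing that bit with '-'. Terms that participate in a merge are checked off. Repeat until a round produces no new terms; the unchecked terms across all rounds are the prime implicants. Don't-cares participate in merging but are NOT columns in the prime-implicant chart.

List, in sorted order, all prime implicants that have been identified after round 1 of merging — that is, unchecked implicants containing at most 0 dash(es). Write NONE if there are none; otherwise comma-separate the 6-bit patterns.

010111, 111010

size-2^0 implicants → 000000(✓)  000001(✓)  000101(✓)  001100(✓)  001110(✓)  001111(✓)  010000(✓)  010111  011000(✓)  011101(✓)  100011(✓)  100110(✓)  100111(✓)  101011(✓)  101110(✓)  111010  111101(✓)
size-2^1 implicants → -01110  -11101  0-0000  000-01  00000-  0011-0  00111-  01-000  10-011  10-110  100-11  10011-
Unchecked terms (primes): -01110, -11101, 0-0000, 000-01, 00000-, 0011-0, 00111-, 01-000, 010111, 10-011, 10-110, 100-11, 10011-, 111010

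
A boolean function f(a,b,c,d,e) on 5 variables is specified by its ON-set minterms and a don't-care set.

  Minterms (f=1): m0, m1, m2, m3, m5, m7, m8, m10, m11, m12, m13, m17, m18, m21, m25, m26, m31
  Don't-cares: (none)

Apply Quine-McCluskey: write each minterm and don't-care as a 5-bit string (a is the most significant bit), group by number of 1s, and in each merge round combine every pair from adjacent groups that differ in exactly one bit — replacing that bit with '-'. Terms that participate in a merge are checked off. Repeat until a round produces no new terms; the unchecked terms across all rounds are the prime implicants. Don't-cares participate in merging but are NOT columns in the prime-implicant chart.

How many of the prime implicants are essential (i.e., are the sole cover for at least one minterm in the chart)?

[col 0] 00000*, 00001*, 00010*, 00011*, 00101*, 00111*, 01000*, 01010*, 01011*, 01100*, 01101*, 10001*, 10010*, 10101*, 11001*, 11010*, 11111
[col 1] -0001*, -0010*, -0101*, -1010*, 0-000*, 0-010*, 0-011*, 0-101, 00-01*, 00-11*, 000-0*, 000-1*, 0000-*, 0001-*, 001-1*, 01-00, 010-0*, 0101-*, 0110-, 1-001, 1-010*, 10-01*
[col 2] --010, -0-01, 0-0-0, 0-01-, 00--1, 000--
Prime implicants: --010, -0-01, 0-0-0, 0-01-, 0-101, 00--1, 000--, 01-00, 0110-, 1-001, 11111
PI chart (minterm → PIs covering it):
  0 | 0-0-0,000--
  1 | -0-01,00--1,000--
  2 | --010,0-0-0,0-01-,000--
  3 | 0-01-,00--1,000--
  5 | -0-01,0-101,00--1
  7 | 00--1  (sole → essential)
  8 | 0-0-0,01-00
  10 | --010,0-0-0,0-01-
  11 | 0-01-  (sole → essential)
  12 | 01-00,0110-
  13 | 0-101,0110-
  17 | -0-01,1-001
  18 | --010  (sole → essential)
  21 | -0-01  (sole → essential)
  25 | 1-001  (sole → essential)
  26 | --010  (sole → essential)
  31 | 11111  (sole → essential)
Essential prime implicants: --010, -0-01, 0-01-, 00--1, 1-001, 11111

6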